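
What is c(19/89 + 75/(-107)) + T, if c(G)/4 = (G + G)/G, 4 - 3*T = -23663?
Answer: 7897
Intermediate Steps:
T = 7889 (T = 4/3 - ⅓*(-23663) = 4/3 + 23663/3 = 7889)
c(G) = 8 (c(G) = 4*((G + G)/G) = 4*((2*G)/G) = 4*2 = 8)
c(19/89 + 75/(-107)) + T = 8 + 7889 = 7897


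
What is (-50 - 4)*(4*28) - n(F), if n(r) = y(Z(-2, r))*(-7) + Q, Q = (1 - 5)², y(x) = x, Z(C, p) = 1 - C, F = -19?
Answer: -6043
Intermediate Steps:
Q = 16 (Q = (-4)² = 16)
n(r) = -5 (n(r) = (1 - 1*(-2))*(-7) + 16 = (1 + 2)*(-7) + 16 = 3*(-7) + 16 = -21 + 16 = -5)
(-50 - 4)*(4*28) - n(F) = (-50 - 4)*(4*28) - 1*(-5) = -54*112 + 5 = -6048 + 5 = -6043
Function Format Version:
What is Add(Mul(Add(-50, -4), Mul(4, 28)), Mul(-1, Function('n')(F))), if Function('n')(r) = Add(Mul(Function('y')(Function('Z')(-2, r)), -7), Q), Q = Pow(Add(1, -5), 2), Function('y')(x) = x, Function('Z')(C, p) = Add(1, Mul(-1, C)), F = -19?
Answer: -6043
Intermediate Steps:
Q = 16 (Q = Pow(-4, 2) = 16)
Function('n')(r) = -5 (Function('n')(r) = Add(Mul(Add(1, Mul(-1, -2)), -7), 16) = Add(Mul(Add(1, 2), -7), 16) = Add(Mul(3, -7), 16) = Add(-21, 16) = -5)
Add(Mul(Add(-50, -4), Mul(4, 28)), Mul(-1, Function('n')(F))) = Add(Mul(Add(-50, -4), Mul(4, 28)), Mul(-1, -5)) = Add(Mul(-54, 112), 5) = Add(-6048, 5) = -6043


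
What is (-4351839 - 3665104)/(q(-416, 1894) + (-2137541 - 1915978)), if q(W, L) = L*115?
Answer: 8016943/3835709 ≈ 2.0901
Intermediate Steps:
q(W, L) = 115*L
(-4351839 - 3665104)/(q(-416, 1894) + (-2137541 - 1915978)) = (-4351839 - 3665104)/(115*1894 + (-2137541 - 1915978)) = -8016943/(217810 - 4053519) = -8016943/(-3835709) = -8016943*(-1/3835709) = 8016943/3835709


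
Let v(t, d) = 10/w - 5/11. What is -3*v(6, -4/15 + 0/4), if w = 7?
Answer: -225/77 ≈ -2.9221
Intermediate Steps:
v(t, d) = 75/77 (v(t, d) = 10/7 - 5/11 = 75/77)
-3*v(6, -4/15 + 0/4) = -3*75/77 = -225/77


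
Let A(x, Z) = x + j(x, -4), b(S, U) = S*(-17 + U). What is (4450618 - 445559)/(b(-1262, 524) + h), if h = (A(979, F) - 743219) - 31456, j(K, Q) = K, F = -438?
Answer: -4005059/1412551 ≈ -2.8353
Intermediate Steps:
A(x, Z) = 2*x (A(x, Z) = x + x = 2*x)
h = -772717 (h = (2*979 - 743219) - 31456 = (1958 - 743219) - 31456 = -741261 - 31456 = -772717)
(4450618 - 445559)/(b(-1262, 524) + h) = (4450618 - 445559)/(-1262*(-17 + 524) - 772717) = 4005059/(-1262*507 - 772717) = 4005059/(-639834 - 772717) = 4005059/(-1412551) = 4005059*(-1/1412551) = -4005059/1412551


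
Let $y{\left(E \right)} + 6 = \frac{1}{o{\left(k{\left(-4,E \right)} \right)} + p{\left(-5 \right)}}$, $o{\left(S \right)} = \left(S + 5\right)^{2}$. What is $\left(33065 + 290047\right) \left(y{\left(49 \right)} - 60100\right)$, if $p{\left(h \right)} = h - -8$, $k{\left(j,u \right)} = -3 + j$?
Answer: $- \frac{135946465992}{7} \approx -1.9421 \cdot 10^{10}$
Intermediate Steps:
$p{\left(h \right)} = 8 + h$ ($p{\left(h \right)} = h + 8 = 8 + h$)
$o{\left(S \right)} = \left(5 + S\right)^{2}$
$y{\left(E \right)} = - \frac{41}{7}$ ($y{\left(E \right)} = -6 + \frac{1}{\left(5 - 7\right)^{2} + \left(8 - 5\right)} = -6 + \frac{1}{\left(5 - 7\right)^{2} + 3} = -6 + \frac{1}{\left(-2\right)^{2} + 3} = -6 + \frac{1}{4 + 3} = -6 + \frac{1}{7} = - \frac{41}{7}$)
$\left(33065 + 290047\right) \left(y{\left(49 \right)} - 60100\right) = \left(33065 + 290047\right) \left(- \frac{41}{7} - 60100\right) = 323112 \left(- \frac{420741}{7}\right) = - \frac{135946465992}{7}$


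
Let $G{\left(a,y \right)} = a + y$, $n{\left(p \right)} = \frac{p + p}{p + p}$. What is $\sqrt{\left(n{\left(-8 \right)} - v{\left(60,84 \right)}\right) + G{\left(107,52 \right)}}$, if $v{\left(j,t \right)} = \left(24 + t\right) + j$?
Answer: $2 i \sqrt{2} \approx 2.8284 i$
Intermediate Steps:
$v{\left(j,t \right)} = 24 + j + t$
$n{\left(p \right)} = 1$ ($n{\left(p \right)} = \frac{2 p}{2 p} = 2 p \frac{1}{2 p} = 1$)
$\sqrt{\left(n{\left(-8 \right)} - v{\left(60,84 \right)}\right) + G{\left(107,52 \right)}} = \sqrt{\left(1 - \left(24 + 60 + 84\right)\right) + \left(107 + 52\right)} = \sqrt{\left(1 - 168\right) + 159} = \sqrt{-167 + 159} = \sqrt{-8} = 2 i \sqrt{2}$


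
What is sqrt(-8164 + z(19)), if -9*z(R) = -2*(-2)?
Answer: 2*I*sqrt(18370)/3 ≈ 90.357*I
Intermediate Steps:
z(R) = -4/9 (z(R) = -(-2)*(-2)/9 = -1/9*4 = -4/9)
sqrt(-8164 + z(19)) = sqrt(-8164 - 4/9) = sqrt(-73480/9) = 2*I*sqrt(18370)/3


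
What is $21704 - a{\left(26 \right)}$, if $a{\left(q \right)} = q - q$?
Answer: $21704$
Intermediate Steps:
$a{\left(q \right)} = 0$
$21704 - a{\left(26 \right)} = 21704 - 0 = 21704 + 0 = 21704$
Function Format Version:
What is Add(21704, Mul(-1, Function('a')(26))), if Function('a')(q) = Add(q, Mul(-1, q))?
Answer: 21704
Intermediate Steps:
Function('a')(q) = 0
Add(21704, Mul(-1, Function('a')(26))) = Add(21704, Mul(-1, 0)) = Add(21704, 0) = 21704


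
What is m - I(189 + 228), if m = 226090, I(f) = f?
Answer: 225673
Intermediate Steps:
m - I(189 + 228) = 226090 - (189 + 228) = 226090 - 1*417 = 226090 - 417 = 225673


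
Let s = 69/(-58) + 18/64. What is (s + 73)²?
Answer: 4475743801/861184 ≈ 5197.2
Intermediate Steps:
s = -843/928 (s = 69*(-1/58) + 18*(1/64) = -69/58 + 9/32 = -843/928 ≈ -0.90841)
(s + 73)² = (-843/928 + 73)² = (66901/928)² = 4475743801/861184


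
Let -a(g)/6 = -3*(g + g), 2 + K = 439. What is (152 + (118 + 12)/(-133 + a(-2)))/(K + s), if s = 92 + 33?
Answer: 3103/11521 ≈ 0.26933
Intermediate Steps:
K = 437 (K = -2 + 439 = 437)
a(g) = 36*g (a(g) = -(-18)*(g + g) = -(-18)*2*g = -(-36)*g = 36*g)
s = 125
(152 + (118 + 12)/(-133 + a(-2)))/(K + s) = (152 + (118 + 12)/(-133 + 36*(-2)))/(437 + 125) = (152 + 130/(-133 - 72))/562 = (152 + 130/(-205))*(1/562) = (152 + 130*(-1/205))*(1/562) = (152 - 26/41)*(1/562) = (6206/41)*(1/562) = 3103/11521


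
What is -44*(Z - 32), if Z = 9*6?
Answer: -968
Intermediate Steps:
Z = 54
-44*(Z - 32) = -44*(54 - 32) = -44*22 = -968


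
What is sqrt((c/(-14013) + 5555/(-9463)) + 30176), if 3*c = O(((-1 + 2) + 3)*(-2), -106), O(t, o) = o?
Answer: sqrt(58956361557366645105)/44201673 ≈ 173.71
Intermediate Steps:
c = -106/3 (c = (1/3)*(-106) = -106/3 ≈ -35.333)
sqrt((c/(-14013) + 5555/(-9463)) + 30176) = sqrt((-106/3/(-14013) + 5555/(-9463)) + 30176) = sqrt((-106/3*(-1/14013) + 5555*(-1/9463)) + 30176) = sqrt((106/42039 - 5555/9463) + 30176) = sqrt(-232523567/397815057 + 30176) = sqrt(12004234636465/397815057) = sqrt(58956361557366645105)/44201673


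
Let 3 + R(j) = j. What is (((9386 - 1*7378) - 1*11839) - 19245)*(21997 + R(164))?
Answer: -644266008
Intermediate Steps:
R(j) = -3 + j
(((9386 - 1*7378) - 1*11839) - 19245)*(21997 + R(164)) = (((9386 - 1*7378) - 1*11839) - 19245)*(21997 + (-3 + 164)) = (((9386 - 7378) - 11839) - 19245)*(21997 + 161) = ((2008 - 11839) - 19245)*22158 = (-9831 - 19245)*22158 = -29076*22158 = -644266008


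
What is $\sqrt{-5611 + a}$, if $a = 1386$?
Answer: $65 i \approx 65.0 i$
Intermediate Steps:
$\sqrt{-5611 + a} = \sqrt{-5611 + 1386} = \sqrt{-4225} = 65 i$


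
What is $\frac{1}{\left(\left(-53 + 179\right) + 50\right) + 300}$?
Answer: $\frac{1}{476} \approx 0.0021008$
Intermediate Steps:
$\frac{1}{\left(\left(-53 + 179\right) + 50\right) + 300} = \frac{1}{\left(126 + 50\right) + 300} = \frac{1}{176 + 300} = \frac{1}{476}$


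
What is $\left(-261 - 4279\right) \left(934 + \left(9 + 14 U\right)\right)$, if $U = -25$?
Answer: $-2692220$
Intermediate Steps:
$\left(-261 - 4279\right) \left(934 + \left(9 + 14 U\right)\right) = \left(-261 - 4279\right) \left(934 + \left(9 + 14 \left(-25\right)\right)\right) = - 4540 \left(934 + \left(9 - 350\right)\right) = - 4540 \left(934 - 341\right) = \left(-4540\right) 593 = -2692220$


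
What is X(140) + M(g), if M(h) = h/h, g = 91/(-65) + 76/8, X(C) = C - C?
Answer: 1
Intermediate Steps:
X(C) = 0
g = 81/10 (g = 91*(-1/65) + 76*(⅛) = -7/5 + 19/2 = 81/10 ≈ 8.1000)
M(h) = 1
X(140) + M(g) = 0 + 1 = 1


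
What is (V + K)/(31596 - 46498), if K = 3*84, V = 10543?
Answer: -10795/14902 ≈ -0.72440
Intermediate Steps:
K = 252
(V + K)/(31596 - 46498) = (10543 + 252)/(31596 - 46498) = 10795/(-14902) = 10795*(-1/14902) = -10795/14902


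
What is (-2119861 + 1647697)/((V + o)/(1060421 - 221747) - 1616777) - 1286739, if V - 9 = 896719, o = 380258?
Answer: -10385417899906974/8071116409 ≈ -1.2867e+6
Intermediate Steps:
V = 896728 (V = 9 + 896719 = 896728)
(-2119861 + 1647697)/((V + o)/(1060421 - 221747) - 1616777) - 1286739 = (-2119861 + 1647697)/((896728 + 380258)/(1060421 - 221747) - 1616777) - 1286739 = -472164/(1276986/838674 - 1616777) - 1286739 = -472164/(1276986*(1/838674) - 1616777) - 1286739 = -472164/(212831/139779 - 1616777) - 1286739 = -472164/(-225991259452/139779) - 1286739 = -472164*(-139779/225991259452) - 1286739 = 2357093277/8071116409 - 1286739 = -10385417899906974/8071116409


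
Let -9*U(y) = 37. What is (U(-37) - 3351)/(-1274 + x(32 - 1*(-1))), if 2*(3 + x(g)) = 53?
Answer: 60392/22509 ≈ 2.6830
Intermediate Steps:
U(y) = -37/9 (U(y) = -⅑*37 = -37/9)
x(g) = 47/2 (x(g) = -3 + (½)*53 = -3 + 53/2 = 47/2)
(U(-37) - 3351)/(-1274 + x(32 - 1*(-1))) = (-37/9 - 3351)/(-1274 + 47/2) = -30196/(9*(-2501/2)) = -30196/9*(-2/2501) = 60392/22509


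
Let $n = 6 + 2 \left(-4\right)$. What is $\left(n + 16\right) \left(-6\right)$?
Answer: $-84$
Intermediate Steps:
$n = -2$ ($n = 6 - 8 = -2$)
$\left(n + 16\right) \left(-6\right) = \left(-2 + 16\right) \left(-6\right) = 14 \left(-6\right) = -84$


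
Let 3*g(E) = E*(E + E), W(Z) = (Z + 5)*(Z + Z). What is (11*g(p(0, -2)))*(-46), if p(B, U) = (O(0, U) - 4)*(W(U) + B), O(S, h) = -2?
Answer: -1748736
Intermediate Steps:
W(Z) = 2*Z*(5 + Z) (W(Z) = (5 + Z)*(2*Z) = 2*Z*(5 + Z))
p(B, U) = -6*B - 12*U*(5 + U) (p(B, U) = (-2 - 4)*(2*U*(5 + U) + B) = -6*(B + 2*U*(5 + U)) = -6*B - 12*U*(5 + U))
g(E) = 2*E**2/3 (g(E) = (E*(E + E))/3 = (E*(2*E))/3 = (2*E**2)/3 = 2*E**2/3)
(11*g(p(0, -2)))*(-46) = (11*(2*(-6*0 - 12*(-2)*(5 - 2))**2/3))*(-46) = (11*(2*(0 - 12*(-2)*3)**2/3))*(-46) = (11*(2*(0 + 72)**2/3))*(-46) = (11*((2/3)*72**2))*(-46) = (11*((2/3)*5184))*(-46) = (11*3456)*(-46) = 38016*(-46) = -1748736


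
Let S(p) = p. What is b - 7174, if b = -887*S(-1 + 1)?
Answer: -7174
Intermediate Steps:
b = 0 (b = -887*(-1 + 1) = -887*0 = 0)
b - 7174 = 0 - 7174 = -7174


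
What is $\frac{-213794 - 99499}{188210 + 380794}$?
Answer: $- \frac{104431}{189668} \approx -0.5506$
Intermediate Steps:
$\frac{-213794 - 99499}{188210 + 380794} = - \frac{313293}{569004} = \left(-313293\right) \frac{1}{569004} = - \frac{104431}{189668}$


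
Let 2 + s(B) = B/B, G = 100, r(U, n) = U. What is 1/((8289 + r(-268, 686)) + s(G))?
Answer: 1/8020 ≈ 0.00012469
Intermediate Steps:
s(B) = -1 (s(B) = -2 + B/B = -2 + 1 = -1)
1/((8289 + r(-268, 686)) + s(G)) = 1/((8289 - 268) - 1) = 1/(8021 - 1) = 1/8020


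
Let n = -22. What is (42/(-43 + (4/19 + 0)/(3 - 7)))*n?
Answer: 8778/409 ≈ 21.462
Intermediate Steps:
(42/(-43 + (4/19 + 0)/(3 - 7)))*n = (42/(-43 + (4/19 + 0)/(3 - 7)))*(-22) = (42/(-43 + (4*(1/19) + 0)/(-4)))*(-22) = (42/(-43 + (4/19 + 0)*(-¼)))*(-22) = (42/(-43 + (4/19)*(-¼)))*(-22) = (42/(-43 - 1/19))*(-22) = (42/(-818/19))*(-22) = -19/818*42*(-22) = -399/409*(-22) = 8778/409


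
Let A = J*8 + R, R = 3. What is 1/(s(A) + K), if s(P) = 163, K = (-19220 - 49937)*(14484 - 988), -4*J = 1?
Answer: -1/933342709 ≈ -1.0714e-9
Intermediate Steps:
J = -¼ (J = -¼*1 = -¼ ≈ -0.25000)
A = 1 (A = -¼*8 + 3 = -2 + 3 = 1)
K = -933342872 (K = -69157*13496 = -933342872)
1/(s(A) + K) = 1/(163 - 933342872) = 1/(-933342709) = -1/933342709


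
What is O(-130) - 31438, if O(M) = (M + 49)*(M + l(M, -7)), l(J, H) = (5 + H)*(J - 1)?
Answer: -42130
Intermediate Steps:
l(J, H) = (-1 + J)*(5 + H) (l(J, H) = (5 + H)*(-1 + J) = (-1 + J)*(5 + H))
O(M) = (2 - M)*(49 + M) (O(M) = (M + 49)*(M + (-5 - 1*(-7) + 5*M - 7*M)) = (49 + M)*(M + (-5 + 7 + 5*M - 7*M)) = (49 + M)*(M + (2 - 2*M)) = (49 + M)*(2 - M) = (2 - M)*(49 + M))
O(-130) - 31438 = (98 - 1*(-130)² - 47*(-130)) - 31438 = (98 - 1*16900 + 6110) - 31438 = (98 - 16900 + 6110) - 31438 = -10692 - 31438 = -42130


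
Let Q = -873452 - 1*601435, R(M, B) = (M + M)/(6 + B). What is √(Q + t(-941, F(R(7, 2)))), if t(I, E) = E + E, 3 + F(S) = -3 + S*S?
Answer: I*√23598286/4 ≈ 1214.5*I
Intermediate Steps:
R(M, B) = 2*M/(6 + B) (R(M, B) = (2*M)/(6 + B) = 2*M/(6 + B))
F(S) = -6 + S² (F(S) = -3 + (-3 + S*S) = -3 + (-3 + S²) = -6 + S²)
t(I, E) = 2*E
Q = -1474887 (Q = -873452 - 601435 = -1474887)
√(Q + t(-941, F(R(7, 2)))) = √(-1474887 + 2*(-6 + (2*7/(6 + 2))²)) = √(-1474887 + 2*(-6 + (2*7/8)²)) = √(-1474887 + 2*(-6 + (2*7*(⅛))²)) = √(-1474887 + 2*(-6 + (7/4)²)) = √(-1474887 + 2*(-6 + 49/16)) = √(-1474887 + 2*(-47/16)) = √(-1474887 - 47/8) = √(-11799143/8) = I*√23598286/4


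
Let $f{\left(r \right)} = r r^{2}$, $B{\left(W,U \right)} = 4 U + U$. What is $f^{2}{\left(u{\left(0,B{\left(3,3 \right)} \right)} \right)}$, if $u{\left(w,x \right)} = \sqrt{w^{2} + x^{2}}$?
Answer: $11390625$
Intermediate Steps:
$B{\left(W,U \right)} = 5 U$
$f{\left(r \right)} = r^{3}$
$f^{2}{\left(u{\left(0,B{\left(3,3 \right)} \right)} \right)} = \left(\left(\sqrt{0^{2} + \left(5 \cdot 3\right)^{2}}\right)^{3}\right)^{2} = \left(\left(\sqrt{0 + 15^{2}}\right)^{3}\right)^{2} = \left(\left(\sqrt{0 + 225}\right)^{3}\right)^{2} = \left(\left(\sqrt{225}\right)^{3}\right)^{2} = \left(15^{3}\right)^{2} = 3375^{2} = 11390625$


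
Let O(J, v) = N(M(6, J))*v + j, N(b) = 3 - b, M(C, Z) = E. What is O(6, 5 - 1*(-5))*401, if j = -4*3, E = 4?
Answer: -8822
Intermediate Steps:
j = -12
M(C, Z) = 4
O(J, v) = -12 - v (O(J, v) = (3 - 1*4)*v - 12 = (3 - 4)*v - 12 = -v - 12 = -12 - v)
O(6, 5 - 1*(-5))*401 = (-12 - (5 - 1*(-5)))*401 = (-12 - (5 + 5))*401 = (-12 - 1*10)*401 = (-12 - 10)*401 = -22*401 = -8822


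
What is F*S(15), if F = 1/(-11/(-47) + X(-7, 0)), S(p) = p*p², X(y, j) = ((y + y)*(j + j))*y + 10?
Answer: 158625/481 ≈ 329.78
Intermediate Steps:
X(y, j) = 10 + 4*j*y² (X(y, j) = ((2*y)*(2*j))*y + 10 = (4*j*y)*y + 10 = 4*j*y² + 10 = 10 + 4*j*y²)
S(p) = p³
F = 47/481 (F = 1/(-11/(-47) + (10 + 4*0*(-7)²)) = 1/(-11*(-1/47) + (10 + 4*0*49)) = 1/(11/47 + (10 + 0)) = 1/(11/47 + 10) = 1/(481/47) = 47/481 ≈ 0.097713)
F*S(15) = (47/481)*15³ = (47/481)*3375 = 158625/481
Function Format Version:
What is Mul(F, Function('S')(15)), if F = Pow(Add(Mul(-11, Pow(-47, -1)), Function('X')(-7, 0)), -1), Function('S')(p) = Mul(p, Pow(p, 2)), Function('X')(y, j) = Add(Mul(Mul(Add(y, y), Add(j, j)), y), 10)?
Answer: Rational(158625, 481) ≈ 329.78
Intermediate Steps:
Function('X')(y, j) = Add(10, Mul(4, j, Pow(y, 2))) (Function('X')(y, j) = Add(Mul(Mul(Mul(2, y), Mul(2, j)), y), 10) = Add(Mul(Mul(4, j, y), y), 10) = Add(Mul(4, j, Pow(y, 2)), 10) = Add(10, Mul(4, j, Pow(y, 2))))
Function('S')(p) = Pow(p, 3)
F = Rational(47, 481) (F = Pow(Add(Mul(-11, Pow(-47, -1)), Add(10, Mul(4, 0, Pow(-7, 2)))), -1) = Pow(Add(Mul(-11, Rational(-1, 47)), Add(10, Mul(4, 0, 49))), -1) = Pow(Add(Rational(11, 47), Add(10, 0)), -1) = Pow(Add(Rational(11, 47), 10), -1) = Pow(Rational(481, 47), -1) = Rational(47, 481) ≈ 0.097713)
Mul(F, Function('S')(15)) = Mul(Rational(47, 481), Pow(15, 3)) = Mul(Rational(47, 481), 3375) = Rational(158625, 481)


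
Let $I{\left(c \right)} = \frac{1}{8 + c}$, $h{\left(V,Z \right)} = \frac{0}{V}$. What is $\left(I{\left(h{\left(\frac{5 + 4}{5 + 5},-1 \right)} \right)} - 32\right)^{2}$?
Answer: $\frac{65025}{64} \approx 1016.0$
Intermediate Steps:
$h{\left(V,Z \right)} = 0$
$\left(I{\left(h{\left(\frac{5 + 4}{5 + 5},-1 \right)} \right)} - 32\right)^{2} = \left(\frac{1}{8 + 0} - 32\right)^{2} = \left(\frac{1}{8} - 32\right)^{2} = \left(- \frac{255}{8}\right)^{2} = \frac{65025}{64}$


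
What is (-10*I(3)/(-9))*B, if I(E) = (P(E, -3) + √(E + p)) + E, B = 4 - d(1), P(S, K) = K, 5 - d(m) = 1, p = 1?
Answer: 0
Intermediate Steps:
d(m) = 4 (d(m) = 5 - 1*1 = 5 - 1 = 4)
B = 0 (B = 4 - 1*4 = 4 - 4 = 0)
I(E) = -3 + E + √(1 + E) (I(E) = (-3 + √(E + 1)) + E = (-3 + √(1 + E)) + E = -3 + E + √(1 + E))
(-10*I(3)/(-9))*B = -10*(-3 + 3 + √(1 + 3))/(-9)*0 = -10*(-3 + 3 + √4)*(-1)/9*0 = -10*(-3 + 3 + 2)*(-1)/9*0 = -20*(-1)/9*0 = -10*(-2/9)*0 = (20/9)*0 = 0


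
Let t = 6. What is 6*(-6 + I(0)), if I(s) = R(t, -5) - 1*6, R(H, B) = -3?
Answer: -90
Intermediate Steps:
I(s) = -9 (I(s) = -3 - 1*6 = -3 - 6 = -9)
6*(-6 + I(0)) = 6*(-6 - 9) = 6*(-15) = -90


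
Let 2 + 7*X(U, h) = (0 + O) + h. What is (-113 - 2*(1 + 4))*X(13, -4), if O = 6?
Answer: 0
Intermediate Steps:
X(U, h) = 4/7 + h/7 (X(U, h) = -2/7 + ((0 + 6) + h)/7 = -2/7 + (6 + h)/7 = -2/7 + (6/7 + h/7) = 4/7 + h/7)
(-113 - 2*(1 + 4))*X(13, -4) = (-113 - 2*(1 + 4))*(4/7 + (⅐)*(-4)) = (-113 - 2*5)*(4/7 - 4/7) = (-113 - 10)*0 = -123*0 = 0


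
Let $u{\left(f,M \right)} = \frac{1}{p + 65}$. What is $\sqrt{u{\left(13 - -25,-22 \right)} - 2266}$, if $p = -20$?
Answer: $\frac{7 i \sqrt{10405}}{15} \approx 47.602 i$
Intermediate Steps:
$u{\left(f,M \right)} = \frac{1}{45}$ ($u{\left(f,M \right)} = \frac{1}{-20 + 65} = \frac{1}{45}$)
$\sqrt{u{\left(13 - -25,-22 \right)} - 2266} = \sqrt{\frac{1}{45} - 2266} = \sqrt{- \frac{101969}{45}} = \frac{7 i \sqrt{10405}}{15}$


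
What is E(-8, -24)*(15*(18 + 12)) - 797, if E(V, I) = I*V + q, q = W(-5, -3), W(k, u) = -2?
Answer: 84703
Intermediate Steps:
q = -2
E(V, I) = -2 + I*V (E(V, I) = I*V - 2 = -2 + I*V)
E(-8, -24)*(15*(18 + 12)) - 797 = (-2 - 24*(-8))*(15*(18 + 12)) - 797 = (-2 + 192)*(15*30) - 797 = 190*450 - 797 = 85500 - 797 = 84703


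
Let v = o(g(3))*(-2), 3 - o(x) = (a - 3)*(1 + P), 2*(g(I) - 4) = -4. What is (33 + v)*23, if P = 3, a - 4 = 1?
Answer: 989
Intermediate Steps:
a = 5 (a = 4 + 1 = 5)
g(I) = 2 (g(I) = 4 + (½)*(-4) = 4 - 2 = 2)
o(x) = -5 (o(x) = 3 - (5 - 3)*(1 + 3) = 3 - 2*4 = 3 - 1*8 = 3 - 8 = -5)
v = 10 (v = -5*(-2) = 10)
(33 + v)*23 = (33 + 10)*23 = 43*23 = 989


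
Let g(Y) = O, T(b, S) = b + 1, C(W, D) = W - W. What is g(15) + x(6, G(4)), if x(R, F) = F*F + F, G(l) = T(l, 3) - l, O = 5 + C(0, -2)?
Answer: 7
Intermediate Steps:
C(W, D) = 0
O = 5 (O = 5 + 0 = 5)
T(b, S) = 1 + b
G(l) = 1 (G(l) = (1 + l) - l = 1)
x(R, F) = F + F² (x(R, F) = F² + F = F + F²)
g(Y) = 5
g(15) + x(6, G(4)) = 5 + 1*(1 + 1) = 5 + 1*2 = 5 + 2 = 7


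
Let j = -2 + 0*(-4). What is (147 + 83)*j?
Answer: -460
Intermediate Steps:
j = -2 (j = -2 + 0 = -2)
(147 + 83)*j = (147 + 83)*(-2) = 230*(-2) = -460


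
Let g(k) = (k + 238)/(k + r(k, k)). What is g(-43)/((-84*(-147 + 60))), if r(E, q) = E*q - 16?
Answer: 13/872088 ≈ 1.4907e-5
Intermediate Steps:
r(E, q) = -16 + E*q
g(k) = (238 + k)/(-16 + k + k²) (g(k) = (k + 238)/(k + (-16 + k*k)) = (238 + k)/(k + (-16 + k²)) = (238 + k)/(-16 + k + k²))
g(-43)/((-84*(-147 + 60))) = ((238 - 43)/(-16 - 43 + (-43)²))/((-84*(-147 + 60))) = (195/(-16 - 43 + 1849))/((-84*(-87))) = (195/1790)/7308 = ((1/1790)*195)*(1/7308) = (39/358)*(1/7308) = 13/872088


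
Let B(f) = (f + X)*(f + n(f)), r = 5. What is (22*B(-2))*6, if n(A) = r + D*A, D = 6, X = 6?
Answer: -4752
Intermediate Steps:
n(A) = 5 + 6*A
B(f) = (5 + 7*f)*(6 + f) (B(f) = (f + 6)*(f + (5 + 6*f)) = (6 + f)*(5 + 7*f) = (5 + 7*f)*(6 + f))
(22*B(-2))*6 = (22*(30 + 7*(-2)² + 47*(-2)))*6 = (22*(30 + 7*4 - 94))*6 = (22*(30 + 28 - 94))*6 = (22*(-36))*6 = -792*6 = -4752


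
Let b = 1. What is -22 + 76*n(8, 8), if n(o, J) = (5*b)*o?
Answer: 3018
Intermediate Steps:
n(o, J) = 5*o (n(o, J) = (5*1)*o = 5*o)
-22 + 76*n(8, 8) = -22 + 76*(5*8) = -22 + 76*40 = -22 + 3040 = 3018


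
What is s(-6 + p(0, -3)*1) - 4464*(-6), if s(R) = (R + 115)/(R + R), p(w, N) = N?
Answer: 241003/9 ≈ 26778.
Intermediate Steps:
s(R) = (115 + R)/(2*R) (s(R) = (115 + R)/((2*R)) = (115 + R)*(1/(2*R)) = (115 + R)/(2*R))
s(-6 + p(0, -3)*1) - 4464*(-6) = (115 + (-6 - 3*1))/(2*(-6 - 3*1)) - 4464*(-6) = (115 + (-6 - 3))/(2*(-6 - 3)) + 26784 = (½)*(115 - 9)/(-9) + 26784 = (½)*(-⅑)*106 + 26784 = -53/9 + 26784 = 241003/9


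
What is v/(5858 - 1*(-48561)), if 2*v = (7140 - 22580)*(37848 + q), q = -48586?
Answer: 82897360/54419 ≈ 1523.3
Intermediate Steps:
v = 82897360 (v = ((7140 - 22580)*(37848 - 48586))/2 = (-15440*(-10738))/2 = (1/2)*165794720 = 82897360)
v/(5858 - 1*(-48561)) = 82897360/(5858 - 1*(-48561)) = 82897360/(5858 + 48561) = 82897360/54419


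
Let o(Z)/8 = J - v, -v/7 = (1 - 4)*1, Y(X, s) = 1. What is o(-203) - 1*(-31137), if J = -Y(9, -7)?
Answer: 30961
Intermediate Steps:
v = 21 (v = -7*(1 - 4) = -(-21) = -7*(-3) = 21)
J = -1 (J = -1*1 = -1)
o(Z) = -176 (o(Z) = 8*(-1 - 1*21) = 8*(-1 - 21) = 8*(-22) = -176)
o(-203) - 1*(-31137) = -176 - 1*(-31137) = -176 + 31137 = 30961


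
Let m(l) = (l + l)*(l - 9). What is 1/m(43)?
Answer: 1/2924 ≈ 0.00034200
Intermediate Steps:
m(l) = 2*l*(-9 + l) (m(l) = (2*l)*(-9 + l) = 2*l*(-9 + l))
1/m(43) = 1/(2*43*(-9 + 43)) = 1/(2*43*34) = 1/2924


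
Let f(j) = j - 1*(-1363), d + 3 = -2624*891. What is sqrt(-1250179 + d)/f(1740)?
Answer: I*sqrt(3588166)/3103 ≈ 0.61046*I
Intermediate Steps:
d = -2337987 (d = -3 - 2624*891 = -3 - 2337984 = -2337987)
f(j) = 1363 + j (f(j) = j + 1363 = 1363 + j)
sqrt(-1250179 + d)/f(1740) = sqrt(-1250179 - 2337987)/(1363 + 1740) = sqrt(-3588166)/3103 = (I*sqrt(3588166))*(1/3103) = I*sqrt(3588166)/3103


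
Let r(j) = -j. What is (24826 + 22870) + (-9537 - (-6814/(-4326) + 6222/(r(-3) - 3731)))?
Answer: 153851055733/4031832 ≈ 38159.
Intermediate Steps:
(24826 + 22870) + (-9537 - (-6814/(-4326) + 6222/(r(-3) - 3731))) = (24826 + 22870) + (-9537 - (-6814/(-4326) + 6222/(-1*(-3) - 3731))) = 47696 + (-9537 - (-6814*(-1/4326) + 6222/(3 - 3731))) = 47696 + (-9537 - (3407/2163 + 6222/(-3728))) = 47696 + (-9537 - (3407/2163 + 6222*(-1/3728))) = 47696 + (-9537 - (3407/2163 - 3111/1864)) = 47696 + (-9537 - 1*(-378445/4031832)) = 47696 + (-9537 + 378445/4031832) = 47696 - 38451203339/4031832 = 153851055733/4031832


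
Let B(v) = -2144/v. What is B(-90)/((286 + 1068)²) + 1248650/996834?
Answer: 4292238319127/3426584477895 ≈ 1.2526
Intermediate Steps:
B(-90)/((286 + 1068)²) + 1248650/996834 = (-2144/(-90))/((286 + 1068)²) + 1248650/996834 = (-2144*(-1/90))/(1354²) + 1248650*(1/996834) = (1072/45)/1833316 + 624325/498417 = (1072/45)*(1/1833316) + 624325/498417 = 268/20624805 + 624325/498417 = 4292238319127/3426584477895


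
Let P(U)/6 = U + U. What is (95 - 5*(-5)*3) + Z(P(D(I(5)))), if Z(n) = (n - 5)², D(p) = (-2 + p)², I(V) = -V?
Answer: 340059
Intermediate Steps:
P(U) = 12*U (P(U) = 6*(U + U) = 6*(2*U) = 12*U)
Z(n) = (-5 + n)²
(95 - 5*(-5)*3) + Z(P(D(I(5)))) = (95 - 5*(-5)*3) + (-5 + 12*(-2 - 1*5)²)² = (95 + 25*3) + (-5 + 12*(-2 - 5)²)² = (95 + 75) + (-5 + 12*(-7)²)² = 170 + (-5 + 12*49)² = 170 + (-5 + 588)² = 170 + 583² = 170 + 339889 = 340059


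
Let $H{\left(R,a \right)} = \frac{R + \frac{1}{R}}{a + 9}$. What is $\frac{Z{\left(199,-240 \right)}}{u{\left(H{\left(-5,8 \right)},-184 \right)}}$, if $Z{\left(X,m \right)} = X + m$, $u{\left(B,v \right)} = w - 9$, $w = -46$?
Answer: $\frac{41}{55} \approx 0.74545$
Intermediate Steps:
$H{\left(R,a \right)} = \frac{R + \frac{1}{R}}{9 + a}$
$u{\left(B,v \right)} = -55$ ($u{\left(B,v \right)} = -46 - 9 = -55$)
$\frac{Z{\left(199,-240 \right)}}{u{\left(H{\left(-5,8 \right)},-184 \right)}} = \frac{199 - 240}{-55} = \left(-41\right) \left(- \frac{1}{55}\right) = \frac{41}{55}$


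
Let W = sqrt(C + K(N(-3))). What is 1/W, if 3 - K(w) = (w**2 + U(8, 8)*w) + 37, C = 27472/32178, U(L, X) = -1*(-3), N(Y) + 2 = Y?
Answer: -I*sqrt(2792165505)/347090 ≈ -0.15224*I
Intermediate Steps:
N(Y) = -2 + Y
U(L, X) = 3
C = 13736/16089 (C = 27472*(1/32178) = 13736/16089 ≈ 0.85375)
K(w) = -34 - w**2 - 3*w (K(w) = 3 - ((w**2 + 3*w) + 37) = 3 - (37 + w**2 + 3*w) = 3 + (-37 - w**2 - 3*w) = -34 - w**2 - 3*w)
W = 2*I*sqrt(2792165505)/16089 (W = sqrt(13736/16089 + (-34 - (-2 - 3)**2 - 3*(-2 - 3))) = sqrt(13736/16089 + (-34 - 1*(-5)**2 - 3*(-5))) = sqrt(13736/16089 + (-34 - 1*25 + 15)) = sqrt(13736/16089 + (-34 - 25 + 15)) = sqrt(13736/16089 - 44) = sqrt(-694180/16089) = 2*I*sqrt(2792165505)/16089 ≈ 6.5686*I)
1/W = 1/(2*I*sqrt(2792165505)/16089) = -I*sqrt(2792165505)/347090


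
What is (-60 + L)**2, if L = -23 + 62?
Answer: 441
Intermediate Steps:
L = 39
(-60 + L)**2 = (-60 + 39)**2 = (-21)**2 = 441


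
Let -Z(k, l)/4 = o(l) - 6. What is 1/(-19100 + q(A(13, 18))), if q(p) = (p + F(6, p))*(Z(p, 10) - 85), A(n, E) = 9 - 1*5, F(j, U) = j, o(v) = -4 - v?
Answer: -1/19150 ≈ -5.2219e-5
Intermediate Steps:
Z(k, l) = 40 + 4*l (Z(k, l) = -4*((-4 - l) - 6) = -4*(-10 - l) = 40 + 4*l)
A(n, E) = 4 (A(n, E) = 9 - 5 = 4)
q(p) = -30 - 5*p (q(p) = (p + 6)*((40 + 4*10) - 85) = (6 + p)*((40 + 40) - 85) = (6 + p)*(80 - 85) = (6 + p)*(-5) = -30 - 5*p)
1/(-19100 + q(A(13, 18))) = 1/(-19100 + (-30 - 5*4)) = 1/(-19100 + (-30 - 20)) = 1/(-19100 - 50) = 1/(-19150) = -1/19150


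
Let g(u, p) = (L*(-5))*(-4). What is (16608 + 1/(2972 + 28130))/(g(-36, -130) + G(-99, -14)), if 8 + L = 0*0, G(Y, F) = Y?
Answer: -516542017/8055418 ≈ -64.124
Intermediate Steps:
L = -8 (L = -8 + 0*0 = -8 + 0 = -8)
g(u, p) = -160 (g(u, p) = -8*(-5)*(-4) = 40*(-4) = -160)
(16608 + 1/(2972 + 28130))/(g(-36, -130) + G(-99, -14)) = (16608 + 1/(2972 + 28130))/(-160 - 99) = (16608 + 1/31102)/(-259) = (16608 + 1/31102)*(-1/259) = (516542017/31102)*(-1/259) = -516542017/8055418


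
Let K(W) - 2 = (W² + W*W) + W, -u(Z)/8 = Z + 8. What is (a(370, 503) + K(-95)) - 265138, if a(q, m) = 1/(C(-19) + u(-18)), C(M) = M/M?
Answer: -20021660/81 ≈ -2.4718e+5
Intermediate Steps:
u(Z) = -64 - 8*Z (u(Z) = -8*(Z + 8) = -8*(8 + Z) = -64 - 8*Z)
C(M) = 1
a(q, m) = 1/81 (a(q, m) = 1/(1 + (-64 - 8*(-18))) = 1/(1 + (-64 + 144)) = 1/(1 + 80) = 1/81)
K(W) = 2 + W + 2*W² (K(W) = 2 + ((W² + W*W) + W) = 2 + ((W² + W²) + W) = 2 + (2*W² + W) = 2 + (W + 2*W²) = 2 + W + 2*W²)
(a(370, 503) + K(-95)) - 265138 = (1/81 + (2 - 95 + 2*(-95)²)) - 265138 = (1/81 + (2 - 95 + 2*9025)) - 265138 = (1/81 + (2 - 95 + 18050)) - 265138 = (1/81 + 17957) - 265138 = 1454518/81 - 265138 = -20021660/81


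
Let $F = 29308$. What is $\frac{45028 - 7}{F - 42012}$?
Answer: $- \frac{45021}{12704} \approx -3.5438$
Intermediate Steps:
$\frac{45028 - 7}{F - 42012} = \frac{45028 - 7}{29308 - 42012} = \frac{45021}{-12704} = 45021 \left(- \frac{1}{12704}\right) = - \frac{45021}{12704}$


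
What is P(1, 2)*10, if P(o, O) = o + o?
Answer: 20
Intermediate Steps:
P(o, O) = 2*o
P(1, 2)*10 = (2*1)*10 = 2*10 = 20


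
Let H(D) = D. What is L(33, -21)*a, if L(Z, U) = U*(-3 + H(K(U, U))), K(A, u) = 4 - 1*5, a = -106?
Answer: -8904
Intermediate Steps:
K(A, u) = -1 (K(A, u) = 4 - 5 = -1)
L(Z, U) = -4*U (L(Z, U) = U*(-3 - 1) = U*(-4) = -4*U)
L(33, -21)*a = -4*(-21)*(-106) = 84*(-106) = -8904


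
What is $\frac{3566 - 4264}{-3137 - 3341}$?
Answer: $\frac{349}{3239} \approx 0.10775$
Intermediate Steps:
$\frac{3566 - 4264}{-3137 - 3341} = \frac{3566 - 4264}{-6478} = \left(3566 - 4264\right) \left(- \frac{1}{6478}\right) = \left(-698\right) \left(- \frac{1}{6478}\right) = \frac{349}{3239}$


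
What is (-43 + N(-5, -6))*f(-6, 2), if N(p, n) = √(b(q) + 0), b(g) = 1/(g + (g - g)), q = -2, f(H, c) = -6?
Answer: 258 - 3*I*√2 ≈ 258.0 - 4.2426*I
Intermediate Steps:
b(g) = 1/g (b(g) = 1/(g + 0) = 1/g)
N(p, n) = I*√2/2 (N(p, n) = √(1/(-2) + 0) = √(-½ + 0) = √(-½) = I*√2/2)
(-43 + N(-5, -6))*f(-6, 2) = (-43 + I*√2/2)*(-6) = 258 - 3*I*√2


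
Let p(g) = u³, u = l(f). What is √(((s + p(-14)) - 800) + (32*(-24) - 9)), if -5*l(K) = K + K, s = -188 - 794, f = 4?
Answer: I*√1601935/25 ≈ 50.627*I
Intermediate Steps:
s = -982
l(K) = -2*K/5 (l(K) = -(K + K)/5 = -2*K/5)
u = -8/5 (u = -⅖*4 = -8/5 ≈ -1.6000)
p(g) = -512/125 (p(g) = (-8/5)³ = -512/125)
√(((s + p(-14)) - 800) + (32*(-24) - 9)) = √(((-982 - 512/125) - 800) + (32*(-24) - 9)) = √((-123262/125 - 800) + (-768 - 9)) = √(-223262/125 - 777) = √(-320387/125) = I*√1601935/25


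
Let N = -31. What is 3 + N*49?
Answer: -1516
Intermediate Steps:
3 + N*49 = 3 - 31*49 = 3 - 1519 = -1516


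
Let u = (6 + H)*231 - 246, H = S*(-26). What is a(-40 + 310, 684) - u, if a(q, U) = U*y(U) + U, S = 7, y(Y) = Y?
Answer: 509442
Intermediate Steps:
a(q, U) = U + U² (a(q, U) = U*U + U = U² + U = U + U²)
H = -182 (H = 7*(-26) = -182)
u = -40902 (u = (6 - 182)*231 - 246 = -176*231 - 246 = -40656 - 246 = -40902)
a(-40 + 310, 684) - u = 684*(1 + 684) - 1*(-40902) = 684*685 + 40902 = 468540 + 40902 = 509442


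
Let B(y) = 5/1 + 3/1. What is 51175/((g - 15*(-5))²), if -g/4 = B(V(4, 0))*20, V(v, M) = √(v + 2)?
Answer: 2047/12769 ≈ 0.16031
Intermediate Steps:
V(v, M) = √(2 + v)
B(y) = 8 (B(y) = 5*1 + 3*1 = 5 + 3 = 8)
g = -640 (g = -32*20 = -4*160 = -640)
51175/((g - 15*(-5))²) = 51175/((-640 - 15*(-5))²) = 51175/((-640 + 75)²) = 51175/((-565)²) = 51175/319225 = 51175*(1/319225) = 2047/12769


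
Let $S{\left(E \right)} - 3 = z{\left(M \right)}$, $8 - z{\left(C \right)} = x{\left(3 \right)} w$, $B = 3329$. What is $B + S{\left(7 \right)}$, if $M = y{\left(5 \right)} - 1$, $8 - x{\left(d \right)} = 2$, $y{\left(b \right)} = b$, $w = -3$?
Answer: $3358$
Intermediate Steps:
$x{\left(d \right)} = 6$ ($x{\left(d \right)} = 8 - 2 = 6$)
$M = 4$ ($M = 5 - 1 = 4$)
$z{\left(C \right)} = 26$ ($z{\left(C \right)} = 8 - 6 \left(-3\right) = 8 - -18 = 8 + 18 = 26$)
$S{\left(E \right)} = 29$ ($S{\left(E \right)} = 3 + 26 = 29$)
$B + S{\left(7 \right)} = 3329 + 29 = 3358$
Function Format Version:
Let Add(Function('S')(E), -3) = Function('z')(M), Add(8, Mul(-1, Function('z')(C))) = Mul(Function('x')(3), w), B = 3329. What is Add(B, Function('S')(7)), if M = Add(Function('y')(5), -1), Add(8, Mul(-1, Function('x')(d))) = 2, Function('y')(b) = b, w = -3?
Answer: 3358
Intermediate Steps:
Function('x')(d) = 6 (Function('x')(d) = Add(8, Mul(-1, 2)) = Add(8, -2) = 6)
M = 4 (M = Add(5, -1) = 4)
Function('z')(C) = 26 (Function('z')(C) = Add(8, Mul(-1, Mul(6, -3))) = Add(8, Mul(-1, -18)) = Add(8, 18) = 26)
Function('S')(E) = 29 (Function('S')(E) = Add(3, 26) = 29)
Add(B, Function('S')(7)) = Add(3329, 29) = 3358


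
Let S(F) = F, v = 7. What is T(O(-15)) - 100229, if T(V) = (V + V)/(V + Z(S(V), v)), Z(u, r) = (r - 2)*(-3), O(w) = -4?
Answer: -1904343/19 ≈ -1.0023e+5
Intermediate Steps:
Z(u, r) = 6 - 3*r (Z(u, r) = (-2 + r)*(-3) = 6 - 3*r)
T(V) = 2*V/(-15 + V) (T(V) = (V + V)/(V + (6 - 3*7)) = (2*V)/(V + (6 - 21)) = (2*V)/(V - 15) = (2*V)/(-15 + V) = 2*V/(-15 + V))
T(O(-15)) - 100229 = 2*(-4)/(-15 - 4) - 100229 = 2*(-4)/(-19) - 100229 = 2*(-4)*(-1/19) - 100229 = 8/19 - 100229 = -1904343/19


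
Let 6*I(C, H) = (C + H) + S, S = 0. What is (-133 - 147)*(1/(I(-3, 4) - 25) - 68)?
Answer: 2838640/149 ≈ 19051.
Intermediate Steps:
I(C, H) = C/6 + H/6 (I(C, H) = ((C + H) + 0)/6 = (C + H)/6 = C/6 + H/6)
(-133 - 147)*(1/(I(-3, 4) - 25) - 68) = (-133 - 147)*(1/(((⅙)*(-3) + (⅙)*4) - 25) - 68) = -280*(1/((-½ + ⅔) - 25) - 68) = -280*(1/(⅙ - 25) - 68) = -280*(1/(-149/6) - 68) = -280*(-6/149 - 68) = -280*(-10138/149) = 2838640/149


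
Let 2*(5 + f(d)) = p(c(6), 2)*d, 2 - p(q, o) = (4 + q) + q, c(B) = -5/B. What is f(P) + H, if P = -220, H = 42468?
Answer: 127499/3 ≈ 42500.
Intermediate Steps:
p(q, o) = -2 - 2*q (p(q, o) = 2 - ((4 + q) + q) = 2 - (4 + 2*q) = 2 + (-4 - 2*q) = -2 - 2*q)
f(d) = -5 - d/6 (f(d) = -5 + ((-2 - (-10)/6)*d)/2 = -5 + ((-2 - 2*(-⅚))*d)/2 = -5 + ((-2 + 5/3)*d)/2 = -5 + (-d/3)/2 = -5 - d/6)
f(P) + H = (-5 - ⅙*(-220)) + 42468 = (-5 + 110/3) + 42468 = 95/3 + 42468 = 127499/3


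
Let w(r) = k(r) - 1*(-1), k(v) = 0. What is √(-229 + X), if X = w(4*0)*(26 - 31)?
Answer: 3*I*√26 ≈ 15.297*I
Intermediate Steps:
w(r) = 1 (w(r) = 0 - 1*(-1) = 0 + 1 = 1)
X = -5 (X = 1*(26 - 31) = 1*(-5) = -5)
√(-229 + X) = √(-229 - 5) = √(-234) = 3*I*√26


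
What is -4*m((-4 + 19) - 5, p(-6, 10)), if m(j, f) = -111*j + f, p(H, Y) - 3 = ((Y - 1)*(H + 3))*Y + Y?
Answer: 5468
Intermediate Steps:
p(H, Y) = 3 + Y + Y*(-1 + Y)*(3 + H) (p(H, Y) = 3 + (((Y - 1)*(H + 3))*Y + Y) = 3 + (((-1 + Y)*(3 + H))*Y + Y) = 3 + (Y*(-1 + Y)*(3 + H) + Y) = 3 + (Y + Y*(-1 + Y)*(3 + H)) = 3 + Y + Y*(-1 + Y)*(3 + H))
m(j, f) = f - 111*j
-4*m((-4 + 19) - 5, p(-6, 10)) = -4*((3 - 2*10 + 3*10**2 - 6*10**2 - 1*(-6)*10) - 111*((-4 + 19) - 5)) = -4*((3 - 20 + 3*100 - 6*100 + 60) - 111*(15 - 5)) = -4*((3 - 20 + 300 - 600 + 60) - 111*10) = -4*(-257 - 1110) = -4*(-1367) = 5468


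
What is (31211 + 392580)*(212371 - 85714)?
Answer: 53676096687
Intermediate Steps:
(31211 + 392580)*(212371 - 85714) = 423791*126657 = 53676096687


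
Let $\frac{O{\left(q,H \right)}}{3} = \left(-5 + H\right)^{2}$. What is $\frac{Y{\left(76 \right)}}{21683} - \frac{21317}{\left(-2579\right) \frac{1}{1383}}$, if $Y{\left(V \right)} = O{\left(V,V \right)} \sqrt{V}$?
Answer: $\frac{29481411}{2579} + \frac{30246 \sqrt{19}}{21683} \approx 11437.0$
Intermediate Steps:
$O{\left(q,H \right)} = 3 \left(-5 + H\right)^{2}$
$Y{\left(V \right)} = 3 \sqrt{V} \left(-5 + V\right)^{2}$ ($Y{\left(V \right)} = 3 \left(-5 + V\right)^{2} \sqrt{V} = 3 \sqrt{V} \left(-5 + V\right)^{2}$)
$\frac{Y{\left(76 \right)}}{21683} - \frac{21317}{\left(-2579\right) \frac{1}{1383}} = \frac{3 \sqrt{76} \left(-5 + 76\right)^{2}}{21683} - \frac{21317}{\left(-2579\right) \frac{1}{1383}} = 3 \cdot 2 \sqrt{19} \cdot 71^{2} \cdot \frac{1}{21683} - \frac{21317}{\left(-2579\right) \frac{1}{1383}} = 3 \cdot 2 \sqrt{19} \cdot 5041 \cdot \frac{1}{21683} - \frac{21317}{- \frac{2579}{1383}} = 30246 \sqrt{19} \cdot \frac{1}{21683} - - \frac{29481411}{2579} = \frac{30246 \sqrt{19}}{21683} + \frac{29481411}{2579} = \frac{29481411}{2579} + \frac{30246 \sqrt{19}}{21683}$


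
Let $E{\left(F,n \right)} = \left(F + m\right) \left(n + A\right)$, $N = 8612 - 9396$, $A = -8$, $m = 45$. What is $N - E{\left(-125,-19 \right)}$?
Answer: $-2944$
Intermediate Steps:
$N = -784$ ($N = 8612 - 9396 = -784$)
$E{\left(F,n \right)} = \left(-8 + n\right) \left(45 + F\right)$ ($E{\left(F,n \right)} = \left(F + 45\right) \left(n - 8\right) = \left(45 + F\right) \left(-8 + n\right) = \left(-8 + n\right) \left(45 + F\right)$)
$N - E{\left(-125,-19 \right)} = -784 - \left(-360 - -1000 + 45 \left(-19\right) - -2375\right) = -784 - \left(-360 + 1000 - 855 + 2375\right) = -784 - 2160 = -2944$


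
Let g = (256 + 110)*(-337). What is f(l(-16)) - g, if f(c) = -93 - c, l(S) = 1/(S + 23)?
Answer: 862742/7 ≈ 1.2325e+5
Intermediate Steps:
l(S) = 1/(23 + S)
g = -123342 (g = 366*(-337) = -123342)
f(l(-16)) - g = (-93 - 1/(23 - 16)) - 1*(-123342) = (-93 - 1/7) + 123342 = (-93 - 1*⅐) + 123342 = (-93 - ⅐) + 123342 = -652/7 + 123342 = 862742/7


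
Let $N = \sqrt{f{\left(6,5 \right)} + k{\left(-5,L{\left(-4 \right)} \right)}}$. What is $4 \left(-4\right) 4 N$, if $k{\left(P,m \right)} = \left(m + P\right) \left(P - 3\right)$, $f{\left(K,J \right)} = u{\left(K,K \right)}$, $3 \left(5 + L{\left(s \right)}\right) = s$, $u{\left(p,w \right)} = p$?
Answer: $- \frac{64 \sqrt{870}}{3} \approx -629.24$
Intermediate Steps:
$L{\left(s \right)} = -5 + \frac{s}{3}$
$f{\left(K,J \right)} = K$
$k{\left(P,m \right)} = \left(-3 + P\right) \left(P + m\right)$ ($k{\left(P,m \right)} = \left(P + m\right) \left(-3 + P\right) = \left(-3 + P\right) \left(P + m\right)$)
$N = \frac{\sqrt{870}}{3}$ ($N = \sqrt{6 - \left(-15 - 25 + 8 \left(-5 + \frac{1}{3} \left(-4\right)\right)\right)} = \sqrt{6 + \left(25 + 15 - 3 \left(-5 - \frac{4}{3}\right) - 5 \left(-5 - \frac{4}{3}\right)\right)} = \sqrt{6 + \left(25 + 15 - -19 - - \frac{95}{3}\right)} = \sqrt{6 + \left(25 + 15 + 19 + \frac{95}{3}\right)} = \sqrt{6 + \frac{272}{3}} = \sqrt{\frac{290}{3}} = \frac{\sqrt{870}}{3} \approx 9.8319$)
$4 \left(-4\right) 4 N = 4 \left(-4\right) 4 \frac{\sqrt{870}}{3} = \left(-16\right) 4 \frac{\sqrt{870}}{3} = - 64 \frac{\sqrt{870}}{3} = - \frac{64 \sqrt{870}}{3}$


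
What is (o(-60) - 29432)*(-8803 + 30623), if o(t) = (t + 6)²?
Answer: -578579120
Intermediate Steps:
o(t) = (6 + t)²
(o(-60) - 29432)*(-8803 + 30623) = ((6 - 60)² - 29432)*(-8803 + 30623) = ((-54)² - 29432)*21820 = (2916 - 29432)*21820 = -26516*21820 = -578579120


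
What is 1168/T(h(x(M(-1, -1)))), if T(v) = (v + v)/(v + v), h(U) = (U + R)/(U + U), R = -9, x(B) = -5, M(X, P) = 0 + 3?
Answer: 1168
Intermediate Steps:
M(X, P) = 3
h(U) = (-9 + U)/(2*U) (h(U) = (U - 9)/(U + U) = (-9 + U)/((2*U)) = (-9 + U)*(1/(2*U)) = (-9 + U)/(2*U))
T(v) = 1 (T(v) = (2*v)/((2*v)) = (2*v)*(1/(2*v)) = 1)
1168/T(h(x(M(-1, -1)))) = 1168/1 = 1168*1 = 1168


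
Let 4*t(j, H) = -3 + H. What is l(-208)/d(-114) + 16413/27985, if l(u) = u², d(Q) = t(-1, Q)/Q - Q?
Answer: 184317986651/486015495 ≈ 379.24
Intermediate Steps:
t(j, H) = -¾ + H/4 (t(j, H) = (-3 + H)/4 = -¾ + H/4)
d(Q) = -Q + (-¾ + Q/4)/Q (d(Q) = (-¾ + Q/4)/Q - Q = -Q + (-¾ + Q/4)/Q)
l(-208)/d(-114) + 16413/27985 = (-208)²/(¼ - 1*(-114) - ¾/(-114)) + 16413/27985 = 43264/(¼ + 114 - ¾*(-1/114)) + 16413*(1/27985) = 43264/(¼ + 114 + 1/152) + 16413/27985 = 43264/(17367/152) + 16413/27985 = 43264*(152/17367) + 16413/27985 = 6576128/17367 + 16413/27985 = 184317986651/486015495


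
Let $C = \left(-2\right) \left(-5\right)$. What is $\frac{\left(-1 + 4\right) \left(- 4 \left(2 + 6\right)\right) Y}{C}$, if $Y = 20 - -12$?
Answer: $- \frac{1536}{5} \approx -307.2$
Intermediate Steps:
$C = 10$
$Y = 32$ ($Y = 20 + 12 = 32$)
$\frac{\left(-1 + 4\right) \left(- 4 \left(2 + 6\right)\right) Y}{C} = \frac{\left(-1 + 4\right) \left(- 4 \left(2 + 6\right)\right) 32}{10} = 3 \left(\left(-4\right) 8\right) 32 \cdot \frac{1}{10} = 3 \left(-32\right) 32 \cdot \frac{1}{10} = \left(-96\right) 32 \cdot \frac{1}{10} = \left(-3072\right) \frac{1}{10} = - \frac{1536}{5}$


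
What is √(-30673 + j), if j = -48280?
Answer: I*√78953 ≈ 280.99*I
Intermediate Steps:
√(-30673 + j) = √(-30673 - 48280) = √(-78953) = I*√78953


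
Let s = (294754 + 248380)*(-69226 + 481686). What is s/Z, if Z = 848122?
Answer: 5895290780/22319 ≈ 2.6414e+5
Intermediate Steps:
s = 224021049640 (s = 543134*412460 = 224021049640)
s/Z = 224021049640/848122 = 224021049640*(1/848122) = 5895290780/22319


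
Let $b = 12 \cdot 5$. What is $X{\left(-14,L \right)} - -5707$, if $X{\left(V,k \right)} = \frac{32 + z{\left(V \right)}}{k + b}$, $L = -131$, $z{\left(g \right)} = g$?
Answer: $\frac{405179}{71} \approx 5706.8$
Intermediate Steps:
$b = 60$
$X{\left(V,k \right)} = \frac{32 + V}{60 + k}$ ($X{\left(V,k \right)} = \frac{32 + V}{k + 60} = \frac{32 + V}{60 + k}$)
$X{\left(-14,L \right)} - -5707 = \frac{32 - 14}{60 - 131} - -5707 = \frac{1}{-71} \cdot 18 + 5707 = \left(- \frac{1}{71}\right) 18 + 5707 = - \frac{18}{71} + 5707 = \frac{405179}{71}$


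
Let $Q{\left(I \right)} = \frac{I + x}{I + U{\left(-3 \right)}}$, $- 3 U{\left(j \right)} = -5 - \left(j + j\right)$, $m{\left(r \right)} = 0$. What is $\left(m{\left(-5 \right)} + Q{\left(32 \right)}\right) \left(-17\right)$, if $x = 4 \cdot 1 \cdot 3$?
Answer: $- \frac{2244}{95} \approx -23.621$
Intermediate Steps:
$x = 12$ ($x = 4 \cdot 3 = 12$)
$U{\left(j \right)} = \frac{5}{3} + \frac{2 j}{3}$ ($U{\left(j \right)} = - \frac{-5 - \left(j + j\right)}{3} = - \frac{-5 - 2 j}{3} = \frac{5}{3} + \frac{2 j}{3}$)
$Q{\left(I \right)} = \frac{12 + I}{- \frac{1}{3} + I}$ ($Q{\left(I \right)} = \frac{I + 12}{I + \left(\frac{5}{3} + \frac{2}{3} \left(-3\right)\right)} = \frac{12 + I}{I + \left(\frac{5}{3} - 2\right)} = \frac{12 + I}{I - \frac{1}{3}} = \frac{12 + I}{- \frac{1}{3} + I}$)
$\left(m{\left(-5 \right)} + Q{\left(32 \right)}\right) \left(-17\right) = \left(0 + \frac{3 \left(12 + 32\right)}{-1 + 3 \cdot 32}\right) \left(-17\right) = \left(0 + 3 \frac{1}{-1 + 96} \cdot 44\right) \left(-17\right) = \left(0 + 3 \cdot \frac{1}{95} \cdot 44\right) \left(-17\right) = \left(0 + \frac{132}{95}\right) \left(-17\right) = \frac{132}{95} \left(-17\right) = - \frac{2244}{95}$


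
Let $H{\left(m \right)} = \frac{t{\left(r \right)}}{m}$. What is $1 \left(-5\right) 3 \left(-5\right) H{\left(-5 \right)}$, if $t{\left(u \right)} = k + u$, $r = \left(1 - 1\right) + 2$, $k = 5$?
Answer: $-105$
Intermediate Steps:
$r = 2$ ($r = 0 + 2 = 2$)
$t{\left(u \right)} = 5 + u$
$H{\left(m \right)} = \frac{7}{m}$ ($H{\left(m \right)} = \frac{5 + 2}{m} = \frac{7}{m}$)
$1 \left(-5\right) 3 \left(-5\right) H{\left(-5 \right)} = 1 \left(-5\right) 3 \left(-5\right) \frac{7}{-5} = 1 \left(\left(-15\right) \left(-5\right)\right) 7 \left(- \frac{1}{5}\right) = 1 \cdot 75 \left(- \frac{7}{5}\right) = 75 \left(- \frac{7}{5}\right) = -105$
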